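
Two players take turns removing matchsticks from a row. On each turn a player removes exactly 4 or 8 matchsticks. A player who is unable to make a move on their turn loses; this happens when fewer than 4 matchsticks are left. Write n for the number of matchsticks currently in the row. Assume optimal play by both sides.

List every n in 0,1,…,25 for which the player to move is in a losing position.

0, 1, 2, 3, 12, 13, 14, 15, 24, 25

Work bottom-up. With no move the player to move loses. Otherwise the position is W if at least one move leads to an L position for the opponent, and L if every move leads to a W.
n=0: no move → L
n=1: no move → L
n=2: no move → L
n=3: no move → L
n=4: reaches L-position 0 → W
n=5: reaches L-position 1 → W
n=6: reaches L-position 2 → W
n=7: reaches L-position 3 → W
n=8: reaches L-position 0 → W
n=9: reaches L-position 1 → W
n=10: reaches L-position 2 → W
n=11: reaches L-position 3 → W
n=12: only reaches 8(W), 4(W), all W → L
n=13: only reaches 9(W), 5(W), all W → L
n=14: only reaches 10(W), 6(W), all W → L
n=15: only reaches 11(W), 7(W), all W → L
n=16: reaches L-position 12 → W
n=17: reaches L-position 13 → W
n=18: reaches L-position 14 → W
n=19: reaches L-position 15 → W
n=20: reaches L-position 12 → W
n=21: reaches L-position 13 → W
n=22: reaches L-position 14 → W
n=23: reaches L-position 15 → W
n=24: only reaches 20(W), 16(W), all W → L
n=25: only reaches 21(W), 17(W), all W → L
The losing starting values of n are exactly the entries labelled L in this table (10 of them).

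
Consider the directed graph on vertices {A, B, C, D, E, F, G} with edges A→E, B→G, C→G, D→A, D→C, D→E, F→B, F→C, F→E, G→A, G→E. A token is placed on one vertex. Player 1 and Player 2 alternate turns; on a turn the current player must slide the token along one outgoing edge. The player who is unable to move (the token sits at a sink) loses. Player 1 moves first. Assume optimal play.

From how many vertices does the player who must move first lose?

Positions with no move are L. A position that does have a move is losing for the player to move precisely when every available move leads to a winning position for the opponent. Fill in the labels:
Every edge goes from a vertex to one that appears earlier in the order E, A, G, C, B, F, D, so processing vertices in that order labels each vertex after all of its successors.
E: no outgoing edge → L
A: reaches L-position E → W
G: reaches L-position E → W
C: only reaches G(W), which is W → L
B: only reaches G(W), which is W → L
F: reaches L-position B → W
D: reaches L-position C → W
The L vertices are B, C, E; that is 3 in all.

3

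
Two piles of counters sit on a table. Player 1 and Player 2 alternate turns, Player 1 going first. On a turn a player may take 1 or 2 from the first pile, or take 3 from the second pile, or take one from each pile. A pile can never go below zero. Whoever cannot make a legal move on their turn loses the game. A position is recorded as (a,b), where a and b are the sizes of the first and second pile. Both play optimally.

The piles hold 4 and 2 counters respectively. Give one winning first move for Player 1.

Work bottom-up. With no move the player to move loses. Otherwise the position is W if at least one move leads to an L position for the opponent, and L if every move leads to a W.
No move ever increases a pile, so every position that can arise here has a ≤ 4 and b ≤ 2; it is enough to label the cells with 0 ≤ a ≤ 4 and 0 ≤ b ≤ 2.
Every move lowers a or b (never raises either), so fill the grid row by row in increasing a, and left to right within a row: each cell's successors are then already labelled.
      b=0  b=1  b=2
a=0:    L    L    L
a=1:    W    W    W
a=2:    W    W    W
a=3:    L    L    L
a=4:    W    W    W
Cells with no legal move (terminal, hence L): (0,0), (0,1), (0,2).
The remaining L cells, each justified by listing all of its moves:
(3,0): moves to (2,0)(W), (1,0)(W); every one is W ⇒ L
(3,1): moves to (2,1)(W), (1,1)(W), (2,0)(W); every one is W ⇒ L
(3,2): moves to (2,2)(W), (1,2)(W), (2,1)(W); every one is W ⇒ L
Every other cell has at least one move into one of the L cells above, so it is W.
From (4,2), the L positions reachable in one move are: (3,2), (3,1). Any move reaching one of these is winning.

Move to (3,2).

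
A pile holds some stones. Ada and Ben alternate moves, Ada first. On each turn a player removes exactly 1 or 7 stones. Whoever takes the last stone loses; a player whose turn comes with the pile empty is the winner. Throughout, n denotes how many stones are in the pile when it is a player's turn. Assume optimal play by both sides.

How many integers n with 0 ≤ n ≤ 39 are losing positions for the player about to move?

20

Work bottom-up. With no move the player to move wins. Otherwise the position is W if at least one move leads to an L position for the opponent, and L if every move leads to a W.
n=0: no move; the opponent has just taken the last stone and therefore loses → W
n=1: the only move is to 0(W), a W ⇒ L
n=2: can move to 1, which is L ⇒ W
n=3: the only move is to 2(W), a W ⇒ L
n=4: can move to 3, which is L ⇒ W
n=5: the only move is to 4(W), a W ⇒ L
n=6: can move to 5, which is L ⇒ W
n=7: moves to 6(W), 0(W); every one is W ⇒ L
n=8: can move to 7, which is L ⇒ W
n=9: moves to 8(W), 2(W); every one is W ⇒ L
n=10: can move to 9, which is L ⇒ W
n=11: moves to 10(W), 4(W); every one is W ⇒ L
n=12: can move to 11, which is L ⇒ W
n=13: moves to 12(W), 6(W); every one is W ⇒ L
n=14: can move to 13, which is L ⇒ W
n=15: moves to 14(W), 8(W); every one is W ⇒ L
n=16: can move to 15, which is L ⇒ W
n=17: moves to 16(W), 10(W); every one is W ⇒ L
n=18: can move to 17, which is L ⇒ W
n=19: moves to 18(W), 12(W); every one is W ⇒ L
n=20: can move to 19, which is L ⇒ W
n=21: moves to 20(W), 14(W); every one is W ⇒ L
n=22: can move to 21, which is L ⇒ W
n=23: moves to 22(W), 16(W); every one is W ⇒ L
n=24: can move to 23, which is L ⇒ W
n=25: moves to 24(W), 18(W); every one is W ⇒ L
n=26: can move to 25, which is L ⇒ W
n=27: moves to 26(W), 20(W); every one is W ⇒ L
n=28: can move to 27, which is L ⇒ W
n=29: moves to 28(W), 22(W); every one is W ⇒ L
n=30: can move to 29, which is L ⇒ W
n=31: moves to 30(W), 24(W); every one is W ⇒ L
n=32: can move to 31, which is L ⇒ W
n=33: moves to 32(W), 26(W); every one is W ⇒ L
n=34: can move to 33, which is L ⇒ W
n=35: moves to 34(W), 28(W); every one is W ⇒ L
n=36: can move to 35, which is L ⇒ W
n=37: moves to 36(W), 30(W); every one is W ⇒ L
n=38: can move to 37, which is L ⇒ W
n=39: moves to 38(W), 32(W); every one is W ⇒ L
L entries with 0 ≤ n ≤ 39: n = 1, 3, 5, 7, 9, 11, 13, 15, 17, 19, 21, 23, 25, 27, 29, 31, 33, 35, 37, 39; that makes 20.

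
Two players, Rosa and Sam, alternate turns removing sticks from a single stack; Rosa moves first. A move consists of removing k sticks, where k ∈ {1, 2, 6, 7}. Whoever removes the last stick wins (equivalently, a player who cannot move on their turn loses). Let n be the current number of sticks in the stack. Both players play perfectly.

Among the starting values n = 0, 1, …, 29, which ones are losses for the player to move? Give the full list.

Classify positions by backward induction: terminal positions (no move available) are L. From any other position, the mover wins iff some move reaches an L.
n=0: no move → L
n=1: W (go to 0, an L position)
n=2: W (go to 0, an L position)
n=3: L (options 2(W), 1(W) are all W)
n=4: W (go to 3, an L position)
n=5: W (go to 3, an L position)
n=6: W (go to 0, an L position)
n=7: W (go to 0, an L position)
n=8: L (options 7(W), 6(W), 2(W), 1(W) are all W)
n=9: W (go to 8, an L position)
n=10: W (go to 8, an L position)
n=11: L (options 10(W), 9(W), 5(W), 4(W) are all W)
n=12: W (go to 11, an L position)
n=13: W (go to 11, an L position)
n=14: W (go to 8, an L position)
n=15: W (go to 8, an L position)
n=16: L (options 15(W), 14(W), 10(W), 9(W) are all W)
n=17: W (go to 16, an L position)
n=18: W (go to 16, an L position)
n=19: L (options 18(W), 17(W), 13(W), 12(W) are all W)
n=20: W (go to 19, an L position)
n=21: W (go to 19, an L position)
n=22: W (go to 16, an L position)
n=23: W (go to 16, an L position)
n=24: L (options 23(W), 22(W), 18(W), 17(W) are all W)
n=25: W (go to 24, an L position)
n=26: W (go to 24, an L position)
n=27: L (options 26(W), 25(W), 21(W), 20(W) are all W)
n=28: W (go to 27, an L position)
n=29: W (go to 27, an L position)
The losing starting values of n are exactly the entries labelled L in this table (8 of them).

0, 3, 8, 11, 16, 19, 24, 27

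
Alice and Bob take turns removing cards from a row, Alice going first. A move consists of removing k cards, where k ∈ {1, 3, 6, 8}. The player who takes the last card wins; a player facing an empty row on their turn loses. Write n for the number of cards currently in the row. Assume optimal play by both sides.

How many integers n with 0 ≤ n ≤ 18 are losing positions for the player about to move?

Build the W/L table. Terminal = L. A non-terminal position is W if it has a move to some L; otherwise it is L.
n=0: no move → L
n=1: reaches L-position 0 → W
n=2: only reaches 1(W), which is W → L
n=3: reaches L-position 2 → W
n=4: only reaches 3(W), 1(W), all W → L
n=5: reaches L-position 4 → W
n=6: reaches L-position 0 → W
n=7: reaches L-position 4 → W
n=8: reaches L-position 2 → W
n=9: only reaches 8(W), 6(W), 3(W), 1(W), all W → L
n=10: reaches L-position 9 → W
n=11: only reaches 10(W), 8(W), 5(W), 3(W), all W → L
n=12: reaches L-position 11 → W
n=13: only reaches 12(W), 10(W), 7(W), 5(W), all W → L
n=14: reaches L-position 13 → W
n=15: reaches L-position 9 → W
n=16: reaches L-position 13 → W
n=17: reaches L-position 11 → W
n=18: only reaches 17(W), 15(W), 12(W), 10(W), all W → L
L entries with 0 ≤ n ≤ 18: n = 0, 2, 4, 9, 11, 13, 18; that makes 7.

7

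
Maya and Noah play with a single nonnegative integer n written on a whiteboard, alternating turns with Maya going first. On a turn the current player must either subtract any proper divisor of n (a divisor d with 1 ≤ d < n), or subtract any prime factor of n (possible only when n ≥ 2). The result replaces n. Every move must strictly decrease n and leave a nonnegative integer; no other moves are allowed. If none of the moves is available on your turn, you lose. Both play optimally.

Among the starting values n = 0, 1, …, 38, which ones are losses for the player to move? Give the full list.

0, 1, 4, 9, 14, 20, 26, 32, 35, 38

Label each position W (a win for the player to move) or L (a loss). A position with no legal move is L; any other position is W exactly when some move reaches an L, and L when every move reaches a W.
n=0: no move → L
n=1: no move → L
n=2: reaches L-position 0 → W
n=3: reaches L-position 0 → W
n=4: only reaches 2(W), 3(W), all W → L
n=5: reaches L-position 0 → W
n=6: reaches L-position 4 → W
n=7: reaches L-position 0 → W
n=8: reaches L-position 4 → W
n=9: only reaches 6(W), 8(W), all W → L
n=10: reaches L-position 9 → W
n=11: reaches L-position 0 → W
n=12: reaches L-position 9 → W
n=13: reaches L-position 0 → W
n=14: only reaches 7(W), 12(W), 13(W), all W → L
n=15: reaches L-position 14 → W
n=16: reaches L-position 14 → W
n=17: reaches L-position 0 → W
n=18: reaches L-position 9 → W
n=19: reaches L-position 0 → W
n=20: only reaches 10(W), 15(W), 16(W), 18(W), 19(W), all W → L
n=21: reaches L-position 14 → W
n=22: reaches L-position 20 → W
n=23: reaches L-position 0 → W
n=24: reaches L-position 20 → W
n=25: reaches L-position 20 → W
n=26: only reaches 13(W), 24(W), 25(W), all W → L
n=27: reaches L-position 26 → W
n=28: reaches L-position 14 → W
n=29: reaches L-position 0 → W
n=30: reaches L-position 20 → W
n=31: reaches L-position 0 → W
n=32: only reaches 16(W), 24(W), 28(W), 30(W), 31(W), all W → L
n=33: reaches L-position 32 → W
n=34: reaches L-position 32 → W
n=35: only reaches 28(W), 30(W), 34(W), all W → L
n=36: reaches L-position 32 → W
n=37: reaches L-position 0 → W
n=38: only reaches 19(W), 36(W), 37(W), all W → L
The losing starting values of n are exactly the entries labelled L in this table (10 of them).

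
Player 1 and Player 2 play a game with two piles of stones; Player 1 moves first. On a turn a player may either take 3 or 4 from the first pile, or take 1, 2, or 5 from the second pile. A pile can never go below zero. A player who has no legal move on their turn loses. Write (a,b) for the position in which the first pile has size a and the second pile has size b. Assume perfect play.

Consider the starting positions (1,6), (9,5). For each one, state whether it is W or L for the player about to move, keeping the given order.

(1,6): L, (9,5): W

Work bottom-up. With no move the player to move loses. Otherwise the position is W if at least one move leads to an L position for the opponent, and L if every move leads to a W.
No move ever increases a pile, so every position that can arise here has a ≤ 9 and b ≤ 6; it is enough to label the cells with 0 ≤ a ≤ 9 and 0 ≤ b ≤ 6.
Every move lowers a or b (never raises either), so fill the grid row by row in increasing a, and left to right within a row: each cell's successors are then already labelled.
      b=0  b=1  b=2  b=3  b=4  b=5  b=6
a=0:    L    W    W    L    W    W    L
a=1:    L    W    W    L    W    W    L
a=2:    L    W    W    L    W    W    L
a=3:    W    L    W    W    L    W    W
a=4:    W    L    W    W    L    W    W
a=5:    W    L    W    W    L    W    W
a=6:    W    W    L    W    W    L    W
a=7:    L    W    W    L    W    W    L
a=8:    L    W    W    L    W    W    L
a=9:    L    W    W    L    W    W    L
Cells with no legal move (terminal, hence L): (0,0), (1,0), (2,0).
The remaining L cells, each justified by listing all of its moves:
(0,3): moves to (0,2)(W), (0,1)(W); every one is W ⇒ L
(0,6): moves to (0,5)(W), (0,4)(W), (0,1)(W); every one is W ⇒ L
(1,3): moves to (1,2)(W), (1,1)(W); every one is W ⇒ L
(1,6): moves to (1,5)(W), (1,4)(W), (1,1)(W); every one is W ⇒ L
(2,3): moves to (2,2)(W), (2,1)(W); every one is W ⇒ L
(2,6): moves to (2,5)(W), (2,4)(W), (2,1)(W); every one is W ⇒ L
(3,1): moves to (0,1)(W), (3,0)(W); every one is W ⇒ L
(3,4): moves to (0,4)(W), (3,3)(W), (3,2)(W); every one is W ⇒ L
(4,1): moves to (1,1)(W), (0,1)(W), (4,0)(W); every one is W ⇒ L
(4,4): moves to (1,4)(W), (0,4)(W), (4,3)(W), (4,2)(W); every one is W ⇒ L
(5,1): moves to (2,1)(W), (1,1)(W), (5,0)(W); every one is W ⇒ L
(5,4): moves to (2,4)(W), (1,4)(W), (5,3)(W), (5,2)(W); every one is W ⇒ L
(6,2): moves to (3,2)(W), (2,2)(W), (6,1)(W), (6,0)(W); every one is W ⇒ L
(6,5): moves to (3,5)(W), (2,5)(W), (6,4)(W), (6,3)(W), (6,0)(W); every one is W ⇒ L
(7,0): moves to (4,0)(W), (3,0)(W); every one is W ⇒ L
(7,3): moves to (4,3)(W), (3,3)(W), (7,2)(W), (7,1)(W); every one is W ⇒ L
(7,6): moves to (4,6)(W), (3,6)(W), (7,5)(W), (7,4)(W), (7,1)(W); every one is W ⇒ L
(8,0): moves to (5,0)(W), (4,0)(W); every one is W ⇒ L
(8,3): moves to (5,3)(W), (4,3)(W), (8,2)(W), (8,1)(W); every one is W ⇒ L
(8,6): moves to (5,6)(W), (4,6)(W), (8,5)(W), (8,4)(W), (8,1)(W); every one is W ⇒ L
(9,0): moves to (6,0)(W), (5,0)(W); every one is W ⇒ L
(9,3): moves to (6,3)(W), (5,3)(W), (9,2)(W), (9,1)(W); every one is W ⇒ L
(9,6): moves to (6,6)(W), (5,6)(W), (9,5)(W), (9,4)(W), (9,1)(W); every one is W ⇒ L
Every other cell has at least one move into one of the L cells above, so it is W.
(1,6): one of the L cells justified above, so L
(9,5): the move to (6,5) reaches an L cell, so W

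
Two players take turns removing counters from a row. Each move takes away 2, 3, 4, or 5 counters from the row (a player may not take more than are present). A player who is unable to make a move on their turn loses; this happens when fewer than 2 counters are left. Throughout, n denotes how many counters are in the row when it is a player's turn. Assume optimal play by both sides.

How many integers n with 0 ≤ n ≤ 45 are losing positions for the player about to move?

14

Use the standard recursion: the mover loses at a terminal position; elsewhere, the mover wins exactly when some move hands the opponent an L position.
n=0: no move → L
n=1: no move → L
n=2: W (go to 0, an L position)
n=3: W (go to 1, an L position)
n=4: W (go to 1, an L position)
n=5: W (go to 1, an L position)
n=6: W (go to 1, an L position)
n=7: L (options 5(W), 4(W), 3(W), 2(W) are all W)
n=8: L (options 6(W), 5(W), 4(W), 3(W) are all W)
n=9: W (go to 7, an L position)
n=10: W (go to 8, an L position)
n=11: W (go to 8, an L position)
n=12: W (go to 8, an L position)
n=13: W (go to 8, an L position)
n=14: L (options 12(W), 11(W), 10(W), 9(W) are all W)
n=15: L (options 13(W), 12(W), 11(W), 10(W) are all W)
n=16: W (go to 14, an L position)
n=17: W (go to 15, an L position)
n=18: W (go to 15, an L position)
n=19: W (go to 15, an L position)
n=20: W (go to 15, an L position)
n=21: L (options 19(W), 18(W), 17(W), 16(W) are all W)
n=22: L (options 20(W), 19(W), 18(W), 17(W) are all W)
n=23: W (go to 21, an L position)
n=24: W (go to 22, an L position)
n=25: W (go to 22, an L position)
n=26: W (go to 22, an L position)
n=27: W (go to 22, an L position)
n=28: L (options 26(W), 25(W), 24(W), 23(W) are all W)
n=29: L (options 27(W), 26(W), 25(W), 24(W) are all W)
n=30: W (go to 28, an L position)
n=31: W (go to 29, an L position)
n=32: W (go to 29, an L position)
n=33: W (go to 29, an L position)
n=34: W (go to 29, an L position)
n=35: L (options 33(W), 32(W), 31(W), 30(W) are all W)
n=36: L (options 34(W), 33(W), 32(W), 31(W) are all W)
n=37: W (go to 35, an L position)
n=38: W (go to 36, an L position)
n=39: W (go to 36, an L position)
n=40: W (go to 36, an L position)
n=41: W (go to 36, an L position)
n=42: L (options 40(W), 39(W), 38(W), 37(W) are all W)
n=43: L (options 41(W), 40(W), 39(W), 38(W) are all W)
n=44: W (go to 42, an L position)
n=45: W (go to 43, an L position)
L entries with 0 ≤ n ≤ 45: n = 0, 1, 7, 8, 14, 15, 21, 22, 28, 29, 35, 36, 42, 43; that makes 14.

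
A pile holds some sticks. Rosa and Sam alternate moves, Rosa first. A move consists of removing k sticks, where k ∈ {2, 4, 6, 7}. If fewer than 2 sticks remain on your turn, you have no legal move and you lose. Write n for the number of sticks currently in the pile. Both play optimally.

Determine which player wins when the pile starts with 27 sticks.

Sam wins.

Build the W/L table. Terminal = L. A non-terminal position is W if it has a move to some L; otherwise it is L.
n=0: no move → L
n=1: no move → L
n=2: can move to 0, which is L ⇒ W
n=3: can move to 1, which is L ⇒ W
n=4: can move to 0, which is L ⇒ W
n=5: can move to 1, which is L ⇒ W
n=6: can move to 0, which is L ⇒ W
n=7: can move to 1, which is L ⇒ W
n=8: can move to 1, which is L ⇒ W
n=9: moves to 7(W), 5(W), 3(W), 2(W); every one is W ⇒ L
n=10: moves to 8(W), 6(W), 4(W), 3(W); every one is W ⇒ L
n=11: can move to 9, which is L ⇒ W
n=12: can move to 10, which is L ⇒ W
n=13: can move to 9, which is L ⇒ W
n=14: can move to 10, which is L ⇒ W
n=15: can move to 9, which is L ⇒ W
n=16: can move to 10, which is L ⇒ W
n=17: can move to 10, which is L ⇒ W
n=18: moves to 16(W), 14(W), 12(W), 11(W); every one is W ⇒ L
n=19: moves to 17(W), 15(W), 13(W), 12(W); every one is W ⇒ L
n=20: can move to 18, which is L ⇒ W
n=21: can move to 19, which is L ⇒ W
n=22: can move to 18, which is L ⇒ W
n=23: can move to 19, which is L ⇒ W
n=24: can move to 18, which is L ⇒ W
n=25: can move to 19, which is L ⇒ W
n=26: can move to 19, which is L ⇒ W
n=27: moves to 25(W), 23(W), 21(W), 20(W); every one is W ⇒ L
Every move from 27 reaches a W position, so the mover loses.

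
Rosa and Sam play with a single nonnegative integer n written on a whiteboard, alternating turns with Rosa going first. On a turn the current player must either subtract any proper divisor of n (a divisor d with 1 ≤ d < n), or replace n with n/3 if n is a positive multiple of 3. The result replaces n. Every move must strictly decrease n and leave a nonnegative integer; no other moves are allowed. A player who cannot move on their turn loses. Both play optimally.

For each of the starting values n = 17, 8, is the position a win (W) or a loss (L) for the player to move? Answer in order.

17: L, 8: W

Label each position W (a win for the player to move) or L (a loss). A position with no legal move is L; any other position is W exactly when some move reaches an L, and L when every move reaches a W.
n=0: no move → L
n=1: no move → L
n=2: W (go to 1, an L position)
n=3: W (go to 1, an L position)
n=4: L (options 2(W), 3(W) are all W)
n=5: W (go to 4, an L position)
n=6: W (go to 4, an L position)
n=7: L (sole option 6(W) is W)
n=8: W (go to 4, an L position)
n=9: L (options 3(W), 6(W), 8(W) are all W)
n=10: W (go to 9, an L position)
n=11: L (sole option 10(W) is W)
n=12: W (go to 4, an L position)
n=13: L (sole option 12(W) is W)
n=14: W (go to 7, an L position)
n=15: L (options 5(W), 10(W), 12(W), 14(W) are all W)
n=16: W (go to 15, an L position)
n=17: L (sole option 16(W) is W)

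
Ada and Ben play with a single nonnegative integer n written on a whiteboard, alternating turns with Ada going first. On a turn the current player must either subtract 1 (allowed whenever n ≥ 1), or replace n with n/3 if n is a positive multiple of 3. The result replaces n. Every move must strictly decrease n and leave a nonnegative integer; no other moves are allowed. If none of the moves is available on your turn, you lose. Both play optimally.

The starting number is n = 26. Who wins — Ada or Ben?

Compute win/loss labels from the base case upward. A position with no move is L. Any other position is W if it can reach an L in one move, else L.
n=0: no move → L
n=1: →0(L), so W
n=2: →1(W) only, which is W, so L
n=3: →2(L), so W
n=4: →3(W) only, which is W, so L
n=5: →4(L), so W
n=6: →2(L), so W
n=7: →6(W) only, which is W, so L
n=8: →7(L), so W
n=9: →3(W), 8(W) — all W, so L
n=10: →9(L), so W
n=11: →10(W) only, which is W, so L
n=12: →4(L), so W
n=13: →12(W) only, which is W, so L
n=14: →13(L), so W
n=15: →5(W), 14(W) — all W, so L
n=16: →15(L), so W
n=17: →16(W) only, which is W, so L
n=18: →17(L), so W
n=19: →18(W) only, which is W, so L
n=20: →19(L), so W
n=21: →7(L), so W
n=22: →21(W) only, which is W, so L
n=23: →22(L), so W
n=24: →8(W), 23(W) — all W, so L
n=25: →24(L), so W
n=26: →25(W) only, which is W, so L
The starting position 26 is L: whatever Ada does, the opponent receives a W position.

Ben wins.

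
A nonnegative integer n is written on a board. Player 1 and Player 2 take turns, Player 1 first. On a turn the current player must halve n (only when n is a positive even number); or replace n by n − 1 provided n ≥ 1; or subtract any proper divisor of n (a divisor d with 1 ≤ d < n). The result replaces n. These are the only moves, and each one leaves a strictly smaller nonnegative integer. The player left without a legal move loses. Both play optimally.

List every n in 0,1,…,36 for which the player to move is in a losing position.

0, 2, 5, 7, 9, 11, 13, 15, 17, 19, 21, 23, 25, 27, 29, 31, 33, 35

Build the W/L table. Terminal = L. A non-terminal position is W if it has a move to some L; otherwise it is L.
n=0: no move → L
n=1: W (go to 0, an L position)
n=2: L (sole option 1(W) is W)
n=3: W (go to 2, an L position)
n=4: W (go to 2, an L position)
n=5: L (sole option 4(W) is W)
n=6: W (go to 5, an L position)
n=7: L (sole option 6(W) is W)
n=8: W (go to 7, an L position)
n=9: L (options 6(W), 8(W) are all W)
n=10: W (go to 5, an L position)
n=11: L (sole option 10(W) is W)
n=12: W (go to 9, an L position)
n=13: L (sole option 12(W) is W)
n=14: W (go to 7, an L position)
n=15: L (options 10(W), 12(W), 14(W) are all W)
n=16: W (go to 15, an L position)
n=17: L (sole option 16(W) is W)
n=18: W (go to 9, an L position)
n=19: L (sole option 18(W) is W)
n=20: W (go to 15, an L position)
n=21: L (options 14(W), 18(W), 20(W) are all W)
n=22: W (go to 11, an L position)
n=23: L (sole option 22(W) is W)
n=24: W (go to 21, an L position)
n=25: L (options 20(W), 24(W) are all W)
n=26: W (go to 13, an L position)
n=27: L (options 18(W), 24(W), 26(W) are all W)
n=28: W (go to 21, an L position)
n=29: L (sole option 28(W) is W)
n=30: W (go to 15, an L position)
n=31: L (sole option 30(W) is W)
n=32: W (go to 31, an L position)
n=33: L (options 22(W), 30(W), 32(W) are all W)
n=34: W (go to 17, an L position)
n=35: L (options 28(W), 30(W), 34(W) are all W)
n=36: W (go to 27, an L position)
The losing starting values of n are exactly the entries labelled L in this table (18 of them).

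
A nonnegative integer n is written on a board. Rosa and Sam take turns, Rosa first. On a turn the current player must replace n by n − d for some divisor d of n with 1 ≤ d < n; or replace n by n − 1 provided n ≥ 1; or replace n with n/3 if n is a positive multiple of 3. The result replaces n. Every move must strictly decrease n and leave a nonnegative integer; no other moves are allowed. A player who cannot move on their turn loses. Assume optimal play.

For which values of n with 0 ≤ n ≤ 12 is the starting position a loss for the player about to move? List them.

Compute win/loss labels from the base case upward. A position with no move is L. Any other position is W if it can reach an L in one move, else L.
n=0: no move → L
n=1: →0(L), so W
n=2: →1(W) only, which is W, so L
n=3: →2(L), so W
n=4: →2(L), so W
n=5: →4(W) only, which is W, so L
n=6: →2(L), so W
n=7: →6(W) only, which is W, so L
n=8: →7(L), so W
n=9: →3(W), 6(W), 8(W) — all W, so L
n=10: →5(L), so W
n=11: →10(W) only, which is W, so L
n=12: →9(L), so W
The losing starting values of n are exactly the entries labelled L in this table (6 of them).

0, 2, 5, 7, 9, 11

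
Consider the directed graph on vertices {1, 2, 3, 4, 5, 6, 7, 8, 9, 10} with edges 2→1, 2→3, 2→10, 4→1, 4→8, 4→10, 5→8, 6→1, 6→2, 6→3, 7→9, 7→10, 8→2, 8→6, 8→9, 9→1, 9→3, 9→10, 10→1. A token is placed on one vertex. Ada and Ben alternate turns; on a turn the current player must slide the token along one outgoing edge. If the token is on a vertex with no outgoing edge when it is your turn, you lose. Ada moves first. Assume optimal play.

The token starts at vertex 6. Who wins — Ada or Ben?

Use the standard recursion: the mover loses at a terminal position; elsewhere, the mover wins exactly when some move hands the opponent an L position.
Every edge goes from a vertex to one that appears earlier in the order 3, 1, 10, 9, 2, 6, 8, 4, 5, 7, so processing vertices in that order labels each vertex after all of its successors.
3: no outgoing edge → L
1: no outgoing edge → L
10: reaches L-position 1 → W
9: reaches L-position 1 → W
2: reaches L-position 1 → W
6: reaches L-position 1 → W
8: only reaches 6(W), 2(W), 9(W), all W → L
4: reaches L-position 8 → W
5: reaches L-position 8 → W
7: only reaches 9(W), 10(W), all W → L
From 6 Ada can move to 1, reaching an L position.

Ada wins.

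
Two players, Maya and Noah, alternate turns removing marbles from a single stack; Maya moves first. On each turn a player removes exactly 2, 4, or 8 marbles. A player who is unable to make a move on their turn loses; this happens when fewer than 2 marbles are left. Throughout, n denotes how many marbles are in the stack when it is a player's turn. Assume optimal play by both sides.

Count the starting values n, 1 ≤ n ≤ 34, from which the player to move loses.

11

Positions with no move are L. A position that does have a move is losing for the player to move precisely when every available move leads to a winning position for the opponent. Fill in the labels:
n=0: no move → L
n=1: no move → L
n=2: W (go to 0, an L position)
n=3: W (go to 1, an L position)
n=4: W (go to 0, an L position)
n=5: W (go to 1, an L position)
n=6: L (options 4(W), 2(W) are all W)
n=7: L (options 5(W), 3(W) are all W)
n=8: W (go to 6, an L position)
n=9: W (go to 7, an L position)
n=10: W (go to 6, an L position)
n=11: W (go to 7, an L position)
n=12: L (options 10(W), 8(W), 4(W) are all W)
n=13: L (options 11(W), 9(W), 5(W) are all W)
n=14: W (go to 12, an L position)
n=15: W (go to 13, an L position)
n=16: W (go to 12, an L position)
n=17: W (go to 13, an L position)
n=18: L (options 16(W), 14(W), 10(W) are all W)
n=19: L (options 17(W), 15(W), 11(W) are all W)
n=20: W (go to 18, an L position)
n=21: W (go to 19, an L position)
n=22: W (go to 18, an L position)
n=23: W (go to 19, an L position)
n=24: L (options 22(W), 20(W), 16(W) are all W)
n=25: L (options 23(W), 21(W), 17(W) are all W)
n=26: W (go to 24, an L position)
n=27: W (go to 25, an L position)
n=28: W (go to 24, an L position)
n=29: W (go to 25, an L position)
n=30: L (options 28(W), 26(W), 22(W) are all W)
n=31: L (options 29(W), 27(W), 23(W) are all W)
n=32: W (go to 30, an L position)
n=33: W (go to 31, an L position)
n=34: W (go to 30, an L position)
L entries with 1 ≤ n ≤ 34 (n=0 is outside the asked range and is not counted): n = 1, 6, 7, 12, 13, 18, 19, 24, 25, 30, 31; that makes 11.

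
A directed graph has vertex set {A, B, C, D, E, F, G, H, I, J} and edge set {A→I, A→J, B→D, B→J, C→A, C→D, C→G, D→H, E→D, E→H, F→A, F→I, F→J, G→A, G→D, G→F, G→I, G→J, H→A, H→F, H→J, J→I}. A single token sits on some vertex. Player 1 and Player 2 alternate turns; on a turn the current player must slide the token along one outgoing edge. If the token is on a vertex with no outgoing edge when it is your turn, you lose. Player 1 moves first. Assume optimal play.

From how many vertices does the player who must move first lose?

Compute win/loss labels from the base case upward. A position with no move is L. Any other position is W if it can reach an L in one move, else L.
Every edge goes from a vertex to one that appears earlier in the order I, J, A, F, H, D, B, G, C, E, so processing vertices in that order labels each vertex after all of its successors.
I: no outgoing edge → L
J: can move to I, which is L ⇒ W
A: can move to I, which is L ⇒ W
F: can move to I, which is L ⇒ W
H: moves to F(W), A(W), J(W); every one is W ⇒ L
D: can move to H, which is L ⇒ W
B: moves to D(W), J(W); every one is W ⇒ L
G: can move to I, which is L ⇒ W
C: moves to G(W), D(W), A(W); every one is W ⇒ L
E: can move to H, which is L ⇒ W
The L vertices are B, C, H, I; that is 4 in all.

4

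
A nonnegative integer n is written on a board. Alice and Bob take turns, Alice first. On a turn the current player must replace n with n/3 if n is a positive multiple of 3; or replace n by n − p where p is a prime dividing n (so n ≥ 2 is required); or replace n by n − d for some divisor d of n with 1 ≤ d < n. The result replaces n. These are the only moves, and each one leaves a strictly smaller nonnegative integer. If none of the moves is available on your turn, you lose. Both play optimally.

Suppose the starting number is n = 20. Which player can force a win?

Bob wins.

Work bottom-up. With no move the player to move loses. Otherwise the position is W if at least one move leads to an L position for the opponent, and L if every move leads to a W.
n=0: no move → L
n=1: no move → L
n=2: reaches L-position 0 → W
n=3: reaches L-position 0 → W
n=4: only reaches 2(W), 3(W), all W → L
n=5: reaches L-position 0 → W
n=6: reaches L-position 4 → W
n=7: reaches L-position 0 → W
n=8: reaches L-position 4 → W
n=9: only reaches 3(W), 6(W), 8(W), all W → L
n=10: reaches L-position 9 → W
n=11: reaches L-position 0 → W
n=12: reaches L-position 4 → W
n=13: reaches L-position 0 → W
n=14: only reaches 7(W), 12(W), 13(W), all W → L
n=15: reaches L-position 14 → W
n=16: reaches L-position 14 → W
n=17: reaches L-position 0 → W
n=18: reaches L-position 9 → W
n=19: reaches L-position 0 → W
n=20: only reaches 10(W), 15(W), 16(W), 18(W), 19(W), all W → L
Every move from 20 reaches a W position, so the mover loses.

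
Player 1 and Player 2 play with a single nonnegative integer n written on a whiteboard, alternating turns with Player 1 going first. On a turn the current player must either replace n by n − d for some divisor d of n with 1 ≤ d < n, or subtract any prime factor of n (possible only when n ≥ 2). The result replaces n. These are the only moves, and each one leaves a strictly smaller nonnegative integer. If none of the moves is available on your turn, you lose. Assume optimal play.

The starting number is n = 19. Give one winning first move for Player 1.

Move to 0.

Label each position W (a win for the player to move) or L (a loss). A position with no legal move is L; any other position is W exactly when some move reaches an L, and L when every move reaches a W.
n=0: no move → L
n=1: no move → L
n=2: can move to 0, which is L ⇒ W
n=3: can move to 0, which is L ⇒ W
n=4: moves to 2(W), 3(W); every one is W ⇒ L
n=5: can move to 0, which is L ⇒ W
n=6: can move to 4, which is L ⇒ W
n=7: can move to 0, which is L ⇒ W
n=8: can move to 4, which is L ⇒ W
n=9: moves to 6(W), 8(W); every one is W ⇒ L
n=10: can move to 9, which is L ⇒ W
n=11: can move to 0, which is L ⇒ W
n=12: can move to 9, which is L ⇒ W
n=13: can move to 0, which is L ⇒ W
n=14: moves to 7(W), 12(W), 13(W); every one is W ⇒ L
n=15: can move to 14, which is L ⇒ W
n=16: can move to 14, which is L ⇒ W
n=17: can move to 0, which is L ⇒ W
n=18: can move to 9, which is L ⇒ W
n=19: can move to 0, which is L ⇒ W
From 19, the L positions reachable in one move are: 0.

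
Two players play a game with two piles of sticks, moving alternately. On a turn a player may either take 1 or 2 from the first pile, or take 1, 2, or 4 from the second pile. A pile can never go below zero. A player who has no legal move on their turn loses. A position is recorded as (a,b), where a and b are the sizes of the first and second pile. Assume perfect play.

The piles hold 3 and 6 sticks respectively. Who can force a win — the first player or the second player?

Classify positions by backward induction: terminal positions (no move available) are L. From any other position, the mover wins iff some move reaches an L.
No move ever increases a pile, so every position that can arise here has a ≤ 3 and b ≤ 6; it is enough to label the cells with 0 ≤ a ≤ 3 and 0 ≤ b ≤ 6.
Every move lowers a or b (never raises either), so fill the grid row by row in increasing a, and left to right within a row: each cell's successors are then already labelled.
      b=0  b=1  b=2  b=3  b=4  b=5  b=6
a=0:    L    W    W    L    W    W    L
a=1:    W    L    W    W    L    W    W
a=2:    W    W    L    W    W    L    W
a=3:    L    W    W    L    W    W    L
Cells with no legal move (terminal, hence L): (0,0).
The remaining L cells, each justified by listing all of its moves:
(0,3): →(0,2)(W), (0,1)(W) — all W, so L
(0,6): →(0,5)(W), (0,4)(W), (0,2)(W) — all W, so L
(1,1): →(0,1)(W), (1,0)(W) — all W, so L
(1,4): →(0,4)(W), (1,3)(W), (1,2)(W), (1,0)(W) — all W, so L
(2,2): →(1,2)(W), (0,2)(W), (2,1)(W), (2,0)(W) — all W, so L
(2,5): →(1,5)(W), (0,5)(W), (2,4)(W), (2,3)(W), (2,1)(W) — all W, so L
(3,0): →(2,0)(W), (1,0)(W) — all W, so L
(3,3): →(2,3)(W), (1,3)(W), (3,2)(W), (3,1)(W) — all W, so L
(3,6): →(2,6)(W), (1,6)(W), (3,5)(W), (3,4)(W), (3,2)(W) — all W, so L
Every other cell has at least one move into one of the L cells above, so it is W.
The starting position (3,6) is L: whatever the player to move does, the opponent receives a W position.

The second player wins.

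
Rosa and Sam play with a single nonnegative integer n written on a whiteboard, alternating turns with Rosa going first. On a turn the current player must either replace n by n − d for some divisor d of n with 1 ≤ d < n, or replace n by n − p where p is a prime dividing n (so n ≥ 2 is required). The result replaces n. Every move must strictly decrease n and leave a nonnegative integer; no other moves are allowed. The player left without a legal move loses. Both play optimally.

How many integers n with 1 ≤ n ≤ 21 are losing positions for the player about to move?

5

Build the W/L table. Terminal = L. A non-terminal position is W if it has a move to some L; otherwise it is L.
n=0: no move → L
n=1: no move → L
n=2: can move to 0, which is L ⇒ W
n=3: can move to 0, which is L ⇒ W
n=4: moves to 2(W), 3(W); every one is W ⇒ L
n=5: can move to 0, which is L ⇒ W
n=6: can move to 4, which is L ⇒ W
n=7: can move to 0, which is L ⇒ W
n=8: can move to 4, which is L ⇒ W
n=9: moves to 6(W), 8(W); every one is W ⇒ L
n=10: can move to 9, which is L ⇒ W
n=11: can move to 0, which is L ⇒ W
n=12: can move to 9, which is L ⇒ W
n=13: can move to 0, which is L ⇒ W
n=14: moves to 7(W), 12(W), 13(W); every one is W ⇒ L
n=15: can move to 14, which is L ⇒ W
n=16: can move to 14, which is L ⇒ W
n=17: can move to 0, which is L ⇒ W
n=18: can move to 9, which is L ⇒ W
n=19: can move to 0, which is L ⇒ W
n=20: moves to 10(W), 15(W), 16(W), 18(W), 19(W); every one is W ⇒ L
n=21: can move to 14, which is L ⇒ W
L entries with 1 ≤ n ≤ 21 (n=0 is outside the asked range and is not counted): n = 1, 4, 9, 14, 20; that makes 5.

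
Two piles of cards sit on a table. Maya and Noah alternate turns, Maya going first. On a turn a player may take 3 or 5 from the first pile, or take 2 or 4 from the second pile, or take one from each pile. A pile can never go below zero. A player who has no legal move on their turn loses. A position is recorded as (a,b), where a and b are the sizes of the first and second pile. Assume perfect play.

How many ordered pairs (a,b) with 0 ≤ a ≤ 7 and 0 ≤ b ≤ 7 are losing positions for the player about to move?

21

Work bottom-up. With no move the player to move loses. Otherwise the position is W if at least one move leads to an L position for the opponent, and L if every move leads to a W.
Every move lowers a or b (never raises either), so fill the grid row by row in increasing a, and left to right within a row: each cell's successors are then already labelled.
      b=0  b=1  b=2  b=3  b=4  b=5  b=6  b=7
a=0:    L    L    W    W    W    W    L    L
a=1:    L    W    W    L    W    W    L    W
a=2:    L    W    W    L    W    W    L    W
a=3:    W    W    L    L    W    W    W    W
a=4:    W    L    L    W    W    W    W    L
a=5:    W    W    W    W    L    L    W    W
a=6:    W    L    W    W    L    W    W    L
a=7:    W    W    W    W    L    W    W    W
Cells with no legal move (terminal, hence L): (0,0), (0,1), (1,0), (2,0).
The remaining L cells, each justified by listing all of its moves:
(0,6): moves to (0,4)(W), (0,2)(W); every one is W ⇒ L
(0,7): moves to (0,5)(W), (0,3)(W); every one is W ⇒ L
(1,3): moves to (1,1)(W), (0,2)(W); every one is W ⇒ L
(1,6): moves to (1,4)(W), (1,2)(W), (0,5)(W); every one is W ⇒ L
(2,3): moves to (2,1)(W), (1,2)(W); every one is W ⇒ L
(2,6): moves to (2,4)(W), (2,2)(W), (1,5)(W); every one is W ⇒ L
(3,2): moves to (0,2)(W), (3,0)(W), (2,1)(W); every one is W ⇒ L
(3,3): moves to (0,3)(W), (3,1)(W), (2,2)(W); every one is W ⇒ L
(4,1): moves to (1,1)(W), (3,0)(W); every one is W ⇒ L
(4,2): moves to (1,2)(W), (4,0)(W), (3,1)(W); every one is W ⇒ L
(4,7): moves to (1,7)(W), (4,5)(W), (4,3)(W), (3,6)(W); every one is W ⇒ L
(5,4): moves to (2,4)(W), (0,4)(W), (5,2)(W), (5,0)(W), (4,3)(W); every one is W ⇒ L
(5,5): moves to (2,5)(W), (0,5)(W), (5,3)(W), (5,1)(W), (4,4)(W); every one is W ⇒ L
(6,1): moves to (3,1)(W), (1,1)(W), (5,0)(W); every one is W ⇒ L
(6,4): moves to (3,4)(W), (1,4)(W), (6,2)(W), (6,0)(W), (5,3)(W); every one is W ⇒ L
(6,7): moves to (3,7)(W), (1,7)(W), (6,5)(W), (6,3)(W), (5,6)(W); every one is W ⇒ L
(7,4): moves to (4,4)(W), (2,4)(W), (7,2)(W), (7,0)(W), (6,3)(W); every one is W ⇒ L
Every other cell has at least one move into one of the L cells above, so it is W.
L cells per row: a=0: 4, a=1: 3, a=2: 3, a=3: 2, a=4: 3, a=5: 2, a=6: 3, a=7: 1; total 21.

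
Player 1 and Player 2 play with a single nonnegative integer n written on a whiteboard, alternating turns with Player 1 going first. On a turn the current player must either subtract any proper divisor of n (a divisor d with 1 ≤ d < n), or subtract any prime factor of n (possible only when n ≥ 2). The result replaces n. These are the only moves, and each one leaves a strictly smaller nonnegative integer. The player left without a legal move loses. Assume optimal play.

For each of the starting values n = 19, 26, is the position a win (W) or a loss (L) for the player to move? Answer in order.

19: W, 26: L

Classify positions by backward induction: terminal positions (no move available) are L. From any other position, the mover wins iff some move reaches an L.
n=0: no move → L
n=1: no move → L
n=2: reaches L-position 0 → W
n=3: reaches L-position 0 → W
n=4: only reaches 2(W), 3(W), all W → L
n=5: reaches L-position 0 → W
n=6: reaches L-position 4 → W
n=7: reaches L-position 0 → W
n=8: reaches L-position 4 → W
n=9: only reaches 6(W), 8(W), all W → L
n=10: reaches L-position 9 → W
n=11: reaches L-position 0 → W
n=12: reaches L-position 9 → W
n=13: reaches L-position 0 → W
n=14: only reaches 7(W), 12(W), 13(W), all W → L
n=15: reaches L-position 14 → W
n=16: reaches L-position 14 → W
n=17: reaches L-position 0 → W
n=18: reaches L-position 9 → W
n=19: reaches L-position 0 → W
n=20: only reaches 10(W), 15(W), 16(W), 18(W), 19(W), all W → L
n=21: reaches L-position 14 → W
n=22: reaches L-position 20 → W
n=23: reaches L-position 0 → W
n=24: reaches L-position 20 → W
n=25: reaches L-position 20 → W
n=26: only reaches 13(W), 24(W), 25(W), all W → L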